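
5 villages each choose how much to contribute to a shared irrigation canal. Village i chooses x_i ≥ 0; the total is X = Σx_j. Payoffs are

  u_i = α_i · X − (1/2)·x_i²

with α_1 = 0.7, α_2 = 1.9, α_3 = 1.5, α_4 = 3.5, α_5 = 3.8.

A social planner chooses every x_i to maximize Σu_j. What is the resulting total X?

57

Planner FOC: ∂(Σu_j)/∂x_i = (Σα_j) − x_i = 0, so x_i^SO = Σα_j = 11.4 for every i; X^SO = 57.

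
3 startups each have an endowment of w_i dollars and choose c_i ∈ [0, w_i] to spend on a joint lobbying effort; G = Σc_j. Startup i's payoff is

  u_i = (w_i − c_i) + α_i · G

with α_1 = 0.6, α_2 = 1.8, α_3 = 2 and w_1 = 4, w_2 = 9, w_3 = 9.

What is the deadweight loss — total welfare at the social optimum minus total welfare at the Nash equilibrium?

13.6

∂u_i/∂c_i = α_i − 1, so startup i contributes w_i if α_i > 1, else 0.
α_i > 1 for i ∈ {2, 3}; NE contributions (0, 9, 9), G = 18.
W^NE = Σw_i − G^NE + (Σα_i)·G^NE = 22 + 3.4·18 = 83.2.
Planner: ∂(Σu_j)/∂c_i = Σα_j − 1 = 3.4 > 0, so everyone contributes w_i; G^SO = 22, W^SO = 22 + 3.4·22 = 96.8.
Deadweight loss = 13.6.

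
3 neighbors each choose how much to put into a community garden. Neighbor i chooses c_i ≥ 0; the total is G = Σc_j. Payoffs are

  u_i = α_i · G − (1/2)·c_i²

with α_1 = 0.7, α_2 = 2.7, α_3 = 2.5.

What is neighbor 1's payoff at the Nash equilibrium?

Neighbor i's FOC: ∂u_i/∂c_i = α_i − c_i = 0, so c_i* = α_i.
NE contributions = (0.7, 2.7, 2.5); G = 5.9.
u_1 = α_1·G − ½·(c_1)² = 0.7·5.9 − ½·0.7² = 3.885.

3.885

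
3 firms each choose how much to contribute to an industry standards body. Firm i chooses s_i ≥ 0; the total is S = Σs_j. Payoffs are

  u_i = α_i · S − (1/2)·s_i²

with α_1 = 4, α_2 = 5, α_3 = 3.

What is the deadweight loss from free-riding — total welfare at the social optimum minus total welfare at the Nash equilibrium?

97

Firm i's FOC: ∂u_i/∂s_i = α_i − s_i = 0, so s_i* = α_i.
NE contributions = (4, 5, 3); S = 12.
W^NE = (Σα)·S − ½Σα_i² = 12² − ½·50 = 119.
Planner sets s_i = Σα_j = 12 for every i, so S^SO = 3·12 = 36.
W^SO = (Σα)·S^SO − ½·3·(Σα)² = (3/2)·12² = 216.
Deadweight loss = W^SO − W^NE = 97.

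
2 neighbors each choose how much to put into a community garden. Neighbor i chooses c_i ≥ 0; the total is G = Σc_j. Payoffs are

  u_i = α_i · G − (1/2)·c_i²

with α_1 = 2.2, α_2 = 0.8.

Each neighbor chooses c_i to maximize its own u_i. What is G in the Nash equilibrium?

3

Neighbor i's FOC: ∂u_i/∂c_i = α_i − c_i = 0, so c_i* = α_i.
NE contributions = (2.2, 0.8); G = 3.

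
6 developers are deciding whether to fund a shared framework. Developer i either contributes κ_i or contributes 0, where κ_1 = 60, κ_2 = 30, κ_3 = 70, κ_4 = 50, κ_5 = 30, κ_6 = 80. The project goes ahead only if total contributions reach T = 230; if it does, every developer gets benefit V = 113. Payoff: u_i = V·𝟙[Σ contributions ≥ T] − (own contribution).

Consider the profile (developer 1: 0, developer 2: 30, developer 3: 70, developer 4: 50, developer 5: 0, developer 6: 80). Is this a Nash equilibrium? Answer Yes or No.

Total = 230 ≥ 230: provided.
Developer 1 (pledges 0, payoff 113): pledging 60 → total 290, payoff 53. No gain.
Developer 2 (pledges 30, payoff 83): dropping to 0 → total 200, payoff 0. No gain.
Developer 3 (pledges 70, payoff 43): dropping to 0 → total 160, payoff 0. No gain.
Developer 4 (pledges 50, payoff 63): dropping to 0 → total 180, payoff 0. No gain.
Developer 5 (pledges 0, payoff 113): pledging 30 → total 260, payoff 83. No gain.
Developer 6 (pledges 80, payoff 33): dropping to 0 → total 150, payoff 0. No gain.

Yes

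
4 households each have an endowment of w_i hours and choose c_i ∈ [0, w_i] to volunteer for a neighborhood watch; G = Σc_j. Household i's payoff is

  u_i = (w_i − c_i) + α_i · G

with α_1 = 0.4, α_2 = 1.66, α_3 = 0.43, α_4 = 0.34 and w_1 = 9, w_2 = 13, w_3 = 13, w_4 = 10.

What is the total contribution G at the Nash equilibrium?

13

∂u_i/∂c_i = α_i − 1, so household i contributes w_i if α_i > 1, else 0.
α_i > 1 for i ∈ {2}; NE contributions (0, 13, 0, 0), G = 13.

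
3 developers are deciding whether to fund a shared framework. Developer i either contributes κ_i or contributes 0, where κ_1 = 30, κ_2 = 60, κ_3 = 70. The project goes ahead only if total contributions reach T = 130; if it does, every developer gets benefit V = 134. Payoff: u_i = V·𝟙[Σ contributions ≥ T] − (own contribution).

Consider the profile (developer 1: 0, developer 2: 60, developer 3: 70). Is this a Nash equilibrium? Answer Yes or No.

Yes

Total = 130 ≥ 130: provided.
Developer 1 (pledges 0, payoff 134): pledging 30 → total 160, payoff 104. No gain.
Developer 2 (pledges 60, payoff 74): dropping to 0 → total 70, payoff 0. No gain.
Developer 3 (pledges 70, payoff 64): dropping to 0 → total 60, payoff 0. No gain.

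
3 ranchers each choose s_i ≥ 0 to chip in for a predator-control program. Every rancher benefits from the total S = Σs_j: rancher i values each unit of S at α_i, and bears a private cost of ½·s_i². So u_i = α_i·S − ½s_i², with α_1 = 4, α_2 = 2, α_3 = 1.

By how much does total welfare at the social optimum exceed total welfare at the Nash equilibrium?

35

Rancher i's FOC: ∂u_i/∂s_i = α_i − s_i = 0, so s_i* = α_i.
NE contributions = (4, 2, 1); S = 7.
W^NE = (Σα)·S − ½Σα_i² = 7² − ½·21 = 38.5.
Planner sets s_i = Σα_j = 7 for every i, so S^SO = 3·7 = 21.
W^SO = (Σα)·S^SO − ½·3·(Σα)² = (3/2)·7² = 73.5.
Deadweight loss = W^SO − W^NE = 35.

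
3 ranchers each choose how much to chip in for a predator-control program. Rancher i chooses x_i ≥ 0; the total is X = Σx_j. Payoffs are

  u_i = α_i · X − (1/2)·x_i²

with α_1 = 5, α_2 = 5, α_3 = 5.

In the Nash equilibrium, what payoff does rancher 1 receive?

Rancher i's FOC: ∂u_i/∂x_i = α_i − x_i = 0, so x_i* = α_i.
NE contributions = (5, 5, 5); X = 15.
u_1 = α_1·X − ½·(x_1)² = 5·15 − ½·5² = 62.5.

62.5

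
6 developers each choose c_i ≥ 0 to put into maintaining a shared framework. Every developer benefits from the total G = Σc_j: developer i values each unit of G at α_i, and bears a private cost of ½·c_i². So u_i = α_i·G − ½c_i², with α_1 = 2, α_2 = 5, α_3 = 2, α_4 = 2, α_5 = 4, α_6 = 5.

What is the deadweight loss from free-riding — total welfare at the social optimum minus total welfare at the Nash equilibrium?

Developer i's FOC: ∂u_i/∂c_i = α_i − c_i = 0, so c_i* = α_i.
NE contributions = (2, 5, 2, 2, 4, 5); G = 20.
W^NE = (Σα)·G − ½Σα_i² = 20² − ½·78 = 361.
Planner sets c_i = Σα_j = 20 for every i, so G^SO = 6·20 = 120.
W^SO = (Σα)·G^SO − ½·6·(Σα)² = (6/2)·20² = 1200.
Deadweight loss = W^SO − W^NE = 839.

839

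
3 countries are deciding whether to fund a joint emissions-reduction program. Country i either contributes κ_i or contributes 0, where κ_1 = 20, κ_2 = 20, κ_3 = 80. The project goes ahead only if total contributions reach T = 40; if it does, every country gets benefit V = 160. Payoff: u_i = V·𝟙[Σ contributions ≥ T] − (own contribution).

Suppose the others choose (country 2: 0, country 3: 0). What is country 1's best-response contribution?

Others' total = 0. Even contributing 20 gives 20 < 40: no benefit either way.
Best response: 0.

0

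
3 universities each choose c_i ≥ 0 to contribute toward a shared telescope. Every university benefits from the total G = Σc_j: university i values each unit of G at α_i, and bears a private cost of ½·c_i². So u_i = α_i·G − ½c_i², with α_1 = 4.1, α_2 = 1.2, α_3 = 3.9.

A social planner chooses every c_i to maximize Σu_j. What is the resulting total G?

Planner FOC: ∂(Σu_j)/∂c_i = (Σα_j) − c_i = 0, so c_i^SO = Σα_j = 9.2 for every i; G^SO = 27.6.

27.6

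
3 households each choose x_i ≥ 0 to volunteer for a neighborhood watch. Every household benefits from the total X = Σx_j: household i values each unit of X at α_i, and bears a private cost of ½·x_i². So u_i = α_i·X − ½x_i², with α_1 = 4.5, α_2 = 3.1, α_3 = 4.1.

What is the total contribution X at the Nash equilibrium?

Household i's FOC: ∂u_i/∂x_i = α_i − x_i = 0, so x_i* = α_i.
NE contributions = (4.5, 3.1, 4.1); X = 11.7.

11.7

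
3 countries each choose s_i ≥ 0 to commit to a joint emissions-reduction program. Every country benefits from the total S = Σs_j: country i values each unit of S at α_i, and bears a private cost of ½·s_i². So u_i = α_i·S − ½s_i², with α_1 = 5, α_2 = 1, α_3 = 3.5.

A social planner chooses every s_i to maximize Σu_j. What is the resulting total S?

Planner FOC: ∂(Σu_j)/∂s_i = (Σα_j) − s_i = 0, so s_i^SO = Σα_j = 9.5 for every i; S^SO = 28.5.

28.5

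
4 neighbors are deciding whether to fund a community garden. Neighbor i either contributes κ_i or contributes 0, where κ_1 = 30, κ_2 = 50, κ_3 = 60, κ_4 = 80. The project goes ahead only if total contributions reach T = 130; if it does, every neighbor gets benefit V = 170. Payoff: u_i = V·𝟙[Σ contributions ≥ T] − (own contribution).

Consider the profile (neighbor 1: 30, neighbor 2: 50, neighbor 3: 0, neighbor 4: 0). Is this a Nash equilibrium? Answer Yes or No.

No

Total = 80 < 130: not provided.
Neighbor 1 (pledges 30, payoff -30): dropping to 0 → total 50, payoff 0. Profitable deviation.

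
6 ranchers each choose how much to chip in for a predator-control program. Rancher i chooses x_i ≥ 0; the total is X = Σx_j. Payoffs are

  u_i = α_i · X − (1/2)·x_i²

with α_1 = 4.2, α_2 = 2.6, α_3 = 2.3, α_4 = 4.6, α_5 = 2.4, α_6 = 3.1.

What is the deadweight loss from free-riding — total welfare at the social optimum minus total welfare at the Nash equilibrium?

770.39

Rancher i's FOC: ∂u_i/∂x_i = α_i − x_i = 0, so x_i* = α_i.
NE contributions = (4.2, 2.6, 2.3, 4.6, 2.4, 3.1); X = 19.2.
W^NE = (Σα)·X − ½Σα_i² = 19.2² − ½·66.22 = 335.53.
Planner sets x_i = Σα_j = 19.2 for every i, so X^SO = 6·19.2 = 115.2.
W^SO = (Σα)·X^SO − ½·6·(Σα)² = (6/2)·19.2² = 1105.92.
Deadweight loss = W^SO − W^NE = 770.39.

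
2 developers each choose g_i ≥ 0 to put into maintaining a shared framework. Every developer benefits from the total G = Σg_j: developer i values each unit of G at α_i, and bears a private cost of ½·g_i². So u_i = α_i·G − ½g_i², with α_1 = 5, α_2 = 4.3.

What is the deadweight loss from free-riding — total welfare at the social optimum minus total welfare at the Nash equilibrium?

21.745

Developer i's FOC: ∂u_i/∂g_i = α_i − g_i = 0, so g_i* = α_i.
NE contributions = (5, 4.3); G = 9.3.
W^NE = (Σα)·G − ½Σα_i² = 9.3² − ½·43.49 = 64.745.
Planner sets g_i = Σα_j = 9.3 for every i, so G^SO = 2·9.3 = 18.6.
W^SO = (Σα)·G^SO − ½·2·(Σα)² = (2/2)·9.3² = 86.49.
Deadweight loss = W^SO − W^NE = 21.745.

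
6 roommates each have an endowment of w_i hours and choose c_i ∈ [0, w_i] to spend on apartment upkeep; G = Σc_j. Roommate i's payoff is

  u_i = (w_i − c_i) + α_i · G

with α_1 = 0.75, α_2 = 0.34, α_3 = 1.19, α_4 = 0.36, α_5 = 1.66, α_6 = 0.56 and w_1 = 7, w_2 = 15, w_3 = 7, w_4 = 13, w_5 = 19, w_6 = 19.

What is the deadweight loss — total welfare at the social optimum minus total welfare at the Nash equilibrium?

∂u_i/∂c_i = α_i − 1, so roommate i contributes w_i if α_i > 1, else 0.
α_i > 1 for i ∈ {3, 5}; NE contributions (0, 0, 7, 0, 19, 0), G = 26.
W^NE = Σw_i − G^NE + (Σα_i)·G^NE = 80 + 3.86·26 = 180.36.
Planner: ∂(Σu_j)/∂c_i = Σα_j − 1 = 3.86 > 0, so everyone contributes w_i; G^SO = 80, W^SO = 80 + 3.86·80 = 388.8.
Deadweight loss = 208.44.

208.44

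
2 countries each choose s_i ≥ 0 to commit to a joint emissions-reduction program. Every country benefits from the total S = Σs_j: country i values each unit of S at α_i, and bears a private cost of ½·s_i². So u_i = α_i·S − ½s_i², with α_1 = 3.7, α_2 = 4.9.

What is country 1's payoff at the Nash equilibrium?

24.975

Country i's FOC: ∂u_i/∂s_i = α_i − s_i = 0, so s_i* = α_i.
NE contributions = (3.7, 4.9); S = 8.6.
u_1 = α_1·S − ½·(s_1)² = 3.7·8.6 − ½·3.7² = 24.975.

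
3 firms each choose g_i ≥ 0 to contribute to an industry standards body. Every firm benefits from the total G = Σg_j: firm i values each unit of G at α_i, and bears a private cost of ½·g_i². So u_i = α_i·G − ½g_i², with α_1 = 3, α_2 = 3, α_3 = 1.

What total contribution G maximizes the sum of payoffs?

21

Planner FOC: ∂(Σu_j)/∂g_i = (Σα_j) − g_i = 0, so g_i^SO = Σα_j = 7 for every i; G^SO = 21.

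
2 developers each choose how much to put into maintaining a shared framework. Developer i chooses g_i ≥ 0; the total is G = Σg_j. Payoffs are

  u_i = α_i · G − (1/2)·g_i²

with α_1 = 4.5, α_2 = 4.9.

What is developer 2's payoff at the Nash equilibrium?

Developer i's FOC: ∂u_i/∂g_i = α_i − g_i = 0, so g_i* = α_i.
NE contributions = (4.5, 4.9); G = 9.4.
u_2 = α_2·G − ½·(g_2)² = 4.9·9.4 − ½·4.9² = 34.055.

34.055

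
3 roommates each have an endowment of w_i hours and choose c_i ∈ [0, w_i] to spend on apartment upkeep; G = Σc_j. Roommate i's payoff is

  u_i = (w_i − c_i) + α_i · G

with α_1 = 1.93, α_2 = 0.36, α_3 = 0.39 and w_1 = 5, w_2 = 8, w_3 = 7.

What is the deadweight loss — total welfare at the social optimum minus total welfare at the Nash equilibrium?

25.2

∂u_i/∂c_i = α_i − 1, so roommate i contributes w_i if α_i > 1, else 0.
α_i > 1 for i ∈ {1}; NE contributions (5, 0, 0), G = 5.
W^NE = Σw_i − G^NE + (Σα_i)·G^NE = 20 + 1.68·5 = 28.4.
Planner: ∂(Σu_j)/∂c_i = Σα_j − 1 = 1.68 > 0, so everyone contributes w_i; G^SO = 20, W^SO = 20 + 1.68·20 = 53.6.
Deadweight loss = 25.2.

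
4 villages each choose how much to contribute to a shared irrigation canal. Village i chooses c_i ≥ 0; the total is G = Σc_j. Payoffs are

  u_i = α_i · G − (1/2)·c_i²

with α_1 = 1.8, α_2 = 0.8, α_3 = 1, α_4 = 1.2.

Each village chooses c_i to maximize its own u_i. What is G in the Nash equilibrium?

4.8

Village i's FOC: ∂u_i/∂c_i = α_i − c_i = 0, so c_i* = α_i.
NE contributions = (1.8, 0.8, 1, 1.2); G = 4.8.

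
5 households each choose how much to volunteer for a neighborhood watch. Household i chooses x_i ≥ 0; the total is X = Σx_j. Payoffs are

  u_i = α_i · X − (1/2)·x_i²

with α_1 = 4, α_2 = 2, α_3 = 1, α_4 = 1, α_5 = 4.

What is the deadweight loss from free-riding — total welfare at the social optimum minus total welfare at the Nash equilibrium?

Household i's FOC: ∂u_i/∂x_i = α_i − x_i = 0, so x_i* = α_i.
NE contributions = (4, 2, 1, 1, 4); X = 12.
W^NE = (Σα)·X − ½Σα_i² = 12² − ½·38 = 125.
Planner sets x_i = Σα_j = 12 for every i, so X^SO = 5·12 = 60.
W^SO = (Σα)·X^SO − ½·5·(Σα)² = (5/2)·12² = 360.
Deadweight loss = W^SO − W^NE = 235.

235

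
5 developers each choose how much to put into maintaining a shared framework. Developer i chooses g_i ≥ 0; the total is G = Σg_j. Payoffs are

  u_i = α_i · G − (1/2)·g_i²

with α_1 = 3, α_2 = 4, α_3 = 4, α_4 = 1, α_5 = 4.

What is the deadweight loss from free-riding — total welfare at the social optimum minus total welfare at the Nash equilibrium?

Developer i's FOC: ∂u_i/∂g_i = α_i − g_i = 0, so g_i* = α_i.
NE contributions = (3, 4, 4, 1, 4); G = 16.
W^NE = (Σα)·G − ½Σα_i² = 16² − ½·58 = 227.
Planner sets g_i = Σα_j = 16 for every i, so G^SO = 5·16 = 80.
W^SO = (Σα)·G^SO − ½·5·(Σα)² = (5/2)·16² = 640.
Deadweight loss = W^SO − W^NE = 413.

413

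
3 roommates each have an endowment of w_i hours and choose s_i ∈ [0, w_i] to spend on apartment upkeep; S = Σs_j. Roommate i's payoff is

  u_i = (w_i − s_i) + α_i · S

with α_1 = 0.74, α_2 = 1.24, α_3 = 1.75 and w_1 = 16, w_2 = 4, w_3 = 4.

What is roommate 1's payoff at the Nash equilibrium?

∂u_i/∂s_i = α_i − 1, so roommate i contributes w_i if α_i > 1, else 0.
α_i > 1 for i ∈ {2, 3}; NE contributions (0, 4, 4), S = 8.
u_1 = (16 − 0) + 0.74·8 = 21.92.

21.92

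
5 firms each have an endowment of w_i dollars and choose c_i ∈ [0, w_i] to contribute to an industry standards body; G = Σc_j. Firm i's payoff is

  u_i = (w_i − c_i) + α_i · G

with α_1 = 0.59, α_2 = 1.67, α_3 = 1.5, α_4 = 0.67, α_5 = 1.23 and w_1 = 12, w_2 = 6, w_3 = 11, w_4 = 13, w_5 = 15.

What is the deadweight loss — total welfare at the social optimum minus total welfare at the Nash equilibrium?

∂u_i/∂c_i = α_i − 1, so firm i contributes w_i if α_i > 1, else 0.
α_i > 1 for i ∈ {2, 3, 5}; NE contributions (0, 6, 11, 0, 15), G = 32.
W^NE = Σw_i − G^NE + (Σα_i)·G^NE = 57 + 4.66·32 = 206.12.
Planner: ∂(Σu_j)/∂c_i = Σα_j − 1 = 4.66 > 0, so everyone contributes w_i; G^SO = 57, W^SO = 57 + 4.66·57 = 322.62.
Deadweight loss = 116.5.

116.5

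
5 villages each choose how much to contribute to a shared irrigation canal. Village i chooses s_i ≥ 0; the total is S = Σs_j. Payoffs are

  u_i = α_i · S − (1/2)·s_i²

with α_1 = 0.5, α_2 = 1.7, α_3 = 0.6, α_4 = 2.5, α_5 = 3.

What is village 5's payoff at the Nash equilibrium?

Village i's FOC: ∂u_i/∂s_i = α_i − s_i = 0, so s_i* = α_i.
NE contributions = (0.5, 1.7, 0.6, 2.5, 3); S = 8.3.
u_5 = α_5·S − ½·(s_5)² = 3·8.3 − ½·3² = 20.4.

20.4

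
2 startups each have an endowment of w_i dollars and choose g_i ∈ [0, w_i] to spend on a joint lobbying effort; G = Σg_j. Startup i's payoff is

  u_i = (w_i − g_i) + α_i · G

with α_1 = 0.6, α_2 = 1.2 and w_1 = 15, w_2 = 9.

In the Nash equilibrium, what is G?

∂u_i/∂g_i = α_i − 1, so startup i contributes w_i if α_i > 1, else 0.
α_i > 1 for i ∈ {2}; NE contributions (0, 9), G = 9.

9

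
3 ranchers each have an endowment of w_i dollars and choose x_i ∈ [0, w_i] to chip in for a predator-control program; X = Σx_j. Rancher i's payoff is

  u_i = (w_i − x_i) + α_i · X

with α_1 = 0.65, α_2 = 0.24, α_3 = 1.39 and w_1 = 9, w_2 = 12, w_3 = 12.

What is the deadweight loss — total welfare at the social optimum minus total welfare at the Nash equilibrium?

∂u_i/∂x_i = α_i − 1, so rancher i contributes w_i if α_i > 1, else 0.
α_i > 1 for i ∈ {3}; NE contributions (0, 0, 12), X = 12.
W^NE = Σw_i − X^NE + (Σα_i)·X^NE = 33 + 1.28·12 = 48.36.
Planner: ∂(Σu_j)/∂x_i = Σα_j − 1 = 1.28 > 0, so everyone contributes w_i; X^SO = 33, W^SO = 33 + 1.28·33 = 75.24.
Deadweight loss = 26.88.

26.88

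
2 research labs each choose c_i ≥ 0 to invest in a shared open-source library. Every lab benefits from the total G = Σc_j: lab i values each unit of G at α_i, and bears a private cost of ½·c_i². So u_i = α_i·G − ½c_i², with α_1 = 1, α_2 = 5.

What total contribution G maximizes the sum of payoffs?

12

Planner FOC: ∂(Σu_j)/∂c_i = (Σα_j) − c_i = 0, so c_i^SO = Σα_j = 6 for every i; G^SO = 12.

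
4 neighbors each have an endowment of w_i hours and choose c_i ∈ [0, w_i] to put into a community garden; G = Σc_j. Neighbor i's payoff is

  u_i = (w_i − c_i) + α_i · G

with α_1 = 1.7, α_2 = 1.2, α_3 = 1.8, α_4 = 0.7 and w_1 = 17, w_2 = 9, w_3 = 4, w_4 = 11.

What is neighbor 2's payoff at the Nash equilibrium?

36

∂u_i/∂c_i = α_i − 1, so neighbor i contributes w_i if α_i > 1, else 0.
α_i > 1 for i ∈ {1, 2, 3}; NE contributions (17, 9, 4, 0), G = 30.
u_2 = (9 − 9) + 1.2·30 = 36.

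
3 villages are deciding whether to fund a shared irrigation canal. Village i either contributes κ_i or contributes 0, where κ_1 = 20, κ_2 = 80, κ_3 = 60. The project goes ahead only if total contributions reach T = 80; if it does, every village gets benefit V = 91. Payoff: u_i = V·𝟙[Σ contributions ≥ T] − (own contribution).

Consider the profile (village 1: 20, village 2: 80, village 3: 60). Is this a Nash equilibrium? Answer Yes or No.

Total = 160 ≥ 80: provided.
Village 1 (pledges 20, payoff 71): dropping to 0 → total 140, payoff 91. Profitable deviation.

No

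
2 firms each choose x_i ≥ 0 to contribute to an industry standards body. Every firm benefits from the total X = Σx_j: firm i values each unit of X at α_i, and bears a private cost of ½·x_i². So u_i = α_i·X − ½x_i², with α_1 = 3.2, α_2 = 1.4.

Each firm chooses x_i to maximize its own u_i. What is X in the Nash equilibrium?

Firm i's FOC: ∂u_i/∂x_i = α_i − x_i = 0, so x_i* = α_i.
NE contributions = (3.2, 1.4); X = 4.6.

4.6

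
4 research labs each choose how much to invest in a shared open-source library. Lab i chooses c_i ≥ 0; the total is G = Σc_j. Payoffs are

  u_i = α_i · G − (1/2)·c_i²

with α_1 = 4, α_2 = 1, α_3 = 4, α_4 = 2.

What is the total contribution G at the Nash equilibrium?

Lab i's FOC: ∂u_i/∂c_i = α_i − c_i = 0, so c_i* = α_i.
NE contributions = (4, 1, 4, 2); G = 11.

11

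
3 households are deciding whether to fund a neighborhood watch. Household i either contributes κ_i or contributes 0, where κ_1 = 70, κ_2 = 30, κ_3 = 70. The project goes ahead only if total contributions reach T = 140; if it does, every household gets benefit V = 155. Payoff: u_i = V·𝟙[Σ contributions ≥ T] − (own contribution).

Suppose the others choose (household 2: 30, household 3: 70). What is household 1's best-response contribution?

Others' total = 100. Contributing 70 brings total to 170 ≥ 140: gain V − κ_1 = 85.
Best response: 70.

70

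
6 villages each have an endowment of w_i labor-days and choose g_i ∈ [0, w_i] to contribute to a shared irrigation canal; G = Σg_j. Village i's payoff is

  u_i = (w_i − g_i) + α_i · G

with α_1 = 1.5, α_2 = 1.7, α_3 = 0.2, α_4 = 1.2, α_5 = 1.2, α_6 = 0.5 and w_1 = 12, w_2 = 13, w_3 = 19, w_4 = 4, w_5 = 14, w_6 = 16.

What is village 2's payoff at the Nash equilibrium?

73.1

∂u_i/∂g_i = α_i − 1, so village i contributes w_i if α_i > 1, else 0.
α_i > 1 for i ∈ {1, 2, 4, 5}; NE contributions (12, 13, 0, 4, 14, 0), G = 43.
u_2 = (13 − 13) + 1.7·43 = 73.1.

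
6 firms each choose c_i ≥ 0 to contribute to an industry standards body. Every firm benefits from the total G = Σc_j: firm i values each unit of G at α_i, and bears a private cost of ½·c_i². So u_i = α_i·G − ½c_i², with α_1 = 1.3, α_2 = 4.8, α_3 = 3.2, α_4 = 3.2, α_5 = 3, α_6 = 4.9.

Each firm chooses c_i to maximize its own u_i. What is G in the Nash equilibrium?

Firm i's FOC: ∂u_i/∂c_i = α_i − c_i = 0, so c_i* = α_i.
NE contributions = (1.3, 4.8, 3.2, 3.2, 3, 4.9); G = 20.4.

20.4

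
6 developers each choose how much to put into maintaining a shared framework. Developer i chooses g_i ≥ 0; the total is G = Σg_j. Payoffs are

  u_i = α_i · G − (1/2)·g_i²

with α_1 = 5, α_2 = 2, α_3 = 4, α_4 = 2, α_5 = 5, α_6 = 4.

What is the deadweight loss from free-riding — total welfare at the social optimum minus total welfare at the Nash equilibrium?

1013

Developer i's FOC: ∂u_i/∂g_i = α_i − g_i = 0, so g_i* = α_i.
NE contributions = (5, 2, 4, 2, 5, 4); G = 22.
W^NE = (Σα)·G − ½Σα_i² = 22² − ½·90 = 439.
Planner sets g_i = Σα_j = 22 for every i, so G^SO = 6·22 = 132.
W^SO = (Σα)·G^SO − ½·6·(Σα)² = (6/2)·22² = 1452.
Deadweight loss = W^SO − W^NE = 1013.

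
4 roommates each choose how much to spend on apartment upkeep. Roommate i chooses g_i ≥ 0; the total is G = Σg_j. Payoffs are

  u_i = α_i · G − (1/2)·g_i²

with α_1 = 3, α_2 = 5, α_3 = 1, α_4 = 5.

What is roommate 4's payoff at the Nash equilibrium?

57.5

Roommate i's FOC: ∂u_i/∂g_i = α_i − g_i = 0, so g_i* = α_i.
NE contributions = (3, 5, 1, 5); G = 14.
u_4 = α_4·G − ½·(g_4)² = 5·14 − ½·5² = 57.5.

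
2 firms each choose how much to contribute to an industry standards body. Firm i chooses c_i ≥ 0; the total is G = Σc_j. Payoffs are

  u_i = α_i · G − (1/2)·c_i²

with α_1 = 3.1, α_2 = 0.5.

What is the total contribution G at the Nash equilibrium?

3.6

Firm i's FOC: ∂u_i/∂c_i = α_i − c_i = 0, so c_i* = α_i.
NE contributions = (3.1, 0.5); G = 3.6.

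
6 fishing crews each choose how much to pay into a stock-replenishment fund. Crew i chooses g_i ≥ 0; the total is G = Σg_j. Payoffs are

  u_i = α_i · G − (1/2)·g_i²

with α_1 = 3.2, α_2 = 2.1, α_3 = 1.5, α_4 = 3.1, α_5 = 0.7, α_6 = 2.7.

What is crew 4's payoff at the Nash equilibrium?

Crew i's FOC: ∂u_i/∂g_i = α_i − g_i = 0, so g_i* = α_i.
NE contributions = (3.2, 2.1, 1.5, 3.1, 0.7, 2.7); G = 13.3.
u_4 = α_4·G − ½·(g_4)² = 3.1·13.3 − ½·3.1² = 36.425.

36.425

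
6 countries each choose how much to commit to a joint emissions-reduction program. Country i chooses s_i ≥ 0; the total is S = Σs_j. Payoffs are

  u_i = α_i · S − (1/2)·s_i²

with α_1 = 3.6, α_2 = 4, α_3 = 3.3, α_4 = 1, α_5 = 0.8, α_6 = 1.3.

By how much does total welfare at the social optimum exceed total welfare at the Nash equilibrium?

Country i's FOC: ∂u_i/∂s_i = α_i − s_i = 0, so s_i* = α_i.
NE contributions = (3.6, 4, 3.3, 1, 0.8, 1.3); S = 14.
W^NE = (Σα)·S − ½Σα_i² = 14² − ½·43.18 = 174.41.
Planner sets s_i = Σα_j = 14 for every i, so S^SO = 6·14 = 84.
W^SO = (Σα)·S^SO − ½·6·(Σα)² = (6/2)·14² = 588.
Deadweight loss = W^SO − W^NE = 413.59.

413.59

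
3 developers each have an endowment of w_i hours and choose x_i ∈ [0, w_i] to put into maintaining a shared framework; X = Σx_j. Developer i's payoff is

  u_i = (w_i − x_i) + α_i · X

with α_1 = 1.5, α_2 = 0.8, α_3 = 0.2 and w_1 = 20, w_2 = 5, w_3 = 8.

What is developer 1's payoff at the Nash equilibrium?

30

∂u_i/∂x_i = α_i − 1, so developer i contributes w_i if α_i > 1, else 0.
α_i > 1 for i ∈ {1}; NE contributions (20, 0, 0), X = 20.
u_1 = (20 − 20) + 1.5·20 = 30.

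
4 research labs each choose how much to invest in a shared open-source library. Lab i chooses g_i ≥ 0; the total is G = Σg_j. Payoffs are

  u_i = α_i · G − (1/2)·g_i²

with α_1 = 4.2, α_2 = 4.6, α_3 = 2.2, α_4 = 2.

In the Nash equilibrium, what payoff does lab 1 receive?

45.78

Lab i's FOC: ∂u_i/∂g_i = α_i − g_i = 0, so g_i* = α_i.
NE contributions = (4.2, 4.6, 2.2, 2); G = 13.
u_1 = α_1·G − ½·(g_1)² = 4.2·13 − ½·4.2² = 45.78.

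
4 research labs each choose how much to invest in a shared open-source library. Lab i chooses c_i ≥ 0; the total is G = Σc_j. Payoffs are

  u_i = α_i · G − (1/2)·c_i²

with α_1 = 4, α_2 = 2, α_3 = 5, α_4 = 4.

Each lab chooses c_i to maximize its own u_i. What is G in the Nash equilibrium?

15

Lab i's FOC: ∂u_i/∂c_i = α_i − c_i = 0, so c_i* = α_i.
NE contributions = (4, 2, 5, 4); G = 15.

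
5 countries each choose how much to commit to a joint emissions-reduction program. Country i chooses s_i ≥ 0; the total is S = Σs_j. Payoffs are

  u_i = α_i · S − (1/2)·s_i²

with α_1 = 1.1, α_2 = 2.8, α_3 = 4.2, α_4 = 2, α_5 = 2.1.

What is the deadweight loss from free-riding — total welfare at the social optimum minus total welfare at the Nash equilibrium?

Country i's FOC: ∂u_i/∂s_i = α_i − s_i = 0, so s_i* = α_i.
NE contributions = (1.1, 2.8, 4.2, 2, 2.1); S = 12.2.
W^NE = (Σα)·S − ½Σα_i² = 12.2² − ½·35.1 = 131.29.
Planner sets s_i = Σα_j = 12.2 for every i, so S^SO = 5·12.2 = 61.
W^SO = (Σα)·S^SO − ½·5·(Σα)² = (5/2)·12.2² = 372.1.
Deadweight loss = W^SO − W^NE = 240.81.

240.81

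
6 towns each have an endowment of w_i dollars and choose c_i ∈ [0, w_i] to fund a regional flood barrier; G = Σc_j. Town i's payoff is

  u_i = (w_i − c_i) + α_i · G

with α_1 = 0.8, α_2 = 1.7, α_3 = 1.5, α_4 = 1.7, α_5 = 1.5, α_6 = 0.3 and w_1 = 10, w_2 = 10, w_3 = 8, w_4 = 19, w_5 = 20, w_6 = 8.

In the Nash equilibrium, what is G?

∂u_i/∂c_i = α_i − 1, so town i contributes w_i if α_i > 1, else 0.
α_i > 1 for i ∈ {2, 3, 4, 5}; NE contributions (0, 10, 8, 19, 20, 0), G = 57.

57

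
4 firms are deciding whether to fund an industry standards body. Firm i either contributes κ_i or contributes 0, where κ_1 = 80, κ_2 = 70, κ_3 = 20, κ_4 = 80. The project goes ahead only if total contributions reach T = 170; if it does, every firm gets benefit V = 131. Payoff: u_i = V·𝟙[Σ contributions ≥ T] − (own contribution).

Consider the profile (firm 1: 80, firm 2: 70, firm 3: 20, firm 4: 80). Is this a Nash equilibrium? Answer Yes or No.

No

Total = 250 ≥ 170: provided.
Firm 1 (pledges 80, payoff 51): dropping to 0 → total 170, payoff 131. Profitable deviation.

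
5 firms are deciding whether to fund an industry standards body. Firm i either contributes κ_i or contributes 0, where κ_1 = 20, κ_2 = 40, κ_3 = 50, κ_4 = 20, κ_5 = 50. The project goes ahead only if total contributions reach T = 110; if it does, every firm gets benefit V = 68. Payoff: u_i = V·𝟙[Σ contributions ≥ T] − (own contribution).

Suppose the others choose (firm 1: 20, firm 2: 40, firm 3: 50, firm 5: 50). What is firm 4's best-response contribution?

Others' total = 160 ≥ 110; contributing adds cost 20 for no extra benefit.
Best response: 0.

0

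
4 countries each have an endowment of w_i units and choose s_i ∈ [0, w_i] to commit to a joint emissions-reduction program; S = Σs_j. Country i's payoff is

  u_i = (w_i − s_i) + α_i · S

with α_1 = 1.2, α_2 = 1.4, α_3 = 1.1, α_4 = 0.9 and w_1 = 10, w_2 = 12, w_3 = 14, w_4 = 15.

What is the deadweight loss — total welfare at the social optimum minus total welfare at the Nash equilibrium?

54

∂u_i/∂s_i = α_i − 1, so country i contributes w_i if α_i > 1, else 0.
α_i > 1 for i ∈ {1, 2, 3}; NE contributions (10, 12, 14, 0), S = 36.
W^NE = Σw_i − S^NE + (Σα_i)·S^NE = 51 + 3.6·36 = 180.6.
Planner: ∂(Σu_j)/∂s_i = Σα_j − 1 = 3.6 > 0, so everyone contributes w_i; S^SO = 51, W^SO = 51 + 3.6·51 = 234.6.
Deadweight loss = 54.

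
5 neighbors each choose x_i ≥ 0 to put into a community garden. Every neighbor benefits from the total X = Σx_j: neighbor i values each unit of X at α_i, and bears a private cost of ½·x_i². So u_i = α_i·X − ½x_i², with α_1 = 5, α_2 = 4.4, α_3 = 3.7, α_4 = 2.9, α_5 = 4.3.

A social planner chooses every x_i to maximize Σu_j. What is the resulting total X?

Planner FOC: ∂(Σu_j)/∂x_i = (Σα_j) − x_i = 0, so x_i^SO = Σα_j = 20.3 for every i; X^SO = 101.5.

101.5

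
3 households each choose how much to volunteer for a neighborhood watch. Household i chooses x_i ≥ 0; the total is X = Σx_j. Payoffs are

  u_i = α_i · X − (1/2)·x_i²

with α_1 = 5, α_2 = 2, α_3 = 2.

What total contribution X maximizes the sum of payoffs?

Planner FOC: ∂(Σu_j)/∂x_i = (Σα_j) − x_i = 0, so x_i^SO = Σα_j = 9 for every i; X^SO = 27.

27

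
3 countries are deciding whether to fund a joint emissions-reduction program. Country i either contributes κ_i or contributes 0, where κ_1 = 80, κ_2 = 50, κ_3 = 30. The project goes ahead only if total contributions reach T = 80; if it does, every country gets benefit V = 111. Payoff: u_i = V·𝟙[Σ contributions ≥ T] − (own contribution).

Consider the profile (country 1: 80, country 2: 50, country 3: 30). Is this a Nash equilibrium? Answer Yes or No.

No

Total = 160 ≥ 80: provided.
Country 1 (pledges 80, payoff 31): dropping to 0 → total 80, payoff 111. Profitable deviation.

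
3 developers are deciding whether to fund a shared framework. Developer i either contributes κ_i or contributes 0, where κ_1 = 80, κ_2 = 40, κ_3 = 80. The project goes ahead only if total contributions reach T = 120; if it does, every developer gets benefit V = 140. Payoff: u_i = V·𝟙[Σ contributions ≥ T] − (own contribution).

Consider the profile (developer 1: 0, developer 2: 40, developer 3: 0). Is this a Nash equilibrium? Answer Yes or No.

No

Total = 40 < 120: not provided.
Developer 1 (pledges 0, payoff 0): pledging 80 → total 120, payoff 60. Profitable deviation.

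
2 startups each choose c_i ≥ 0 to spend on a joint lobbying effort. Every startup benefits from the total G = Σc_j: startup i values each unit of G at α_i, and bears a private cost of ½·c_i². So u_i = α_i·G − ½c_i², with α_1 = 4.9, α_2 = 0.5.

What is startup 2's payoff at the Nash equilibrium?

Startup i's FOC: ∂u_i/∂c_i = α_i − c_i = 0, so c_i* = α_i.
NE contributions = (4.9, 0.5); G = 5.4.
u_2 = α_2·G − ½·(c_2)² = 0.5·5.4 − ½·0.5² = 2.575.

2.575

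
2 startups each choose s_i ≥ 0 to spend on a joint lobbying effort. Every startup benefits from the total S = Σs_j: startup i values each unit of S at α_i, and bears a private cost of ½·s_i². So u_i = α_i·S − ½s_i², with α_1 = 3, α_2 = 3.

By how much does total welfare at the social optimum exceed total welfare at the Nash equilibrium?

9

Startup i's FOC: ∂u_i/∂s_i = α_i − s_i = 0, so s_i* = α_i.
NE contributions = (3, 3); S = 6.
W^NE = (Σα)·S − ½Σα_i² = 6² − ½·18 = 27.
Planner sets s_i = Σα_j = 6 for every i, so S^SO = 2·6 = 12.
W^SO = (Σα)·S^SO − ½·2·(Σα)² = (2/2)·6² = 36.
Deadweight loss = W^SO − W^NE = 9.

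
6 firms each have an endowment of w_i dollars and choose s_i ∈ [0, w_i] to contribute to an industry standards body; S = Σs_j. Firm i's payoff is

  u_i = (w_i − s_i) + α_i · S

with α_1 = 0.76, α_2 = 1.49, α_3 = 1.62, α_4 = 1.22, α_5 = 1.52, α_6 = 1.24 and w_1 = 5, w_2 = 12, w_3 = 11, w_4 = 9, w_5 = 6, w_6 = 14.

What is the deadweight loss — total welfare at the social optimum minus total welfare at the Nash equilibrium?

∂u_i/∂s_i = α_i − 1, so firm i contributes w_i if α_i > 1, else 0.
α_i > 1 for i ∈ {2, 3, 4, 5, 6}; NE contributions (0, 12, 11, 9, 6, 14), S = 52.
W^NE = Σw_i − S^NE + (Σα_i)·S^NE = 57 + 6.85·52 = 413.2.
Planner: ∂(Σu_j)/∂s_i = Σα_j − 1 = 6.85 > 0, so everyone contributes w_i; S^SO = 57, W^SO = 57 + 6.85·57 = 447.45.
Deadweight loss = 34.25.

34.25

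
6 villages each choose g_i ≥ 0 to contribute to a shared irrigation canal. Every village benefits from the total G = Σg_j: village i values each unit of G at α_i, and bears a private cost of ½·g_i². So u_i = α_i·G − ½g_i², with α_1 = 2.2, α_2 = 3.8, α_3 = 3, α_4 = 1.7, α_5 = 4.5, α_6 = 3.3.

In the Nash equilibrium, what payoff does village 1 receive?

Village i's FOC: ∂u_i/∂g_i = α_i − g_i = 0, so g_i* = α_i.
NE contributions = (2.2, 3.8, 3, 1.7, 4.5, 3.3); G = 18.5.
u_1 = α_1·G − ½·(g_1)² = 2.2·18.5 − ½·2.2² = 38.28.

38.28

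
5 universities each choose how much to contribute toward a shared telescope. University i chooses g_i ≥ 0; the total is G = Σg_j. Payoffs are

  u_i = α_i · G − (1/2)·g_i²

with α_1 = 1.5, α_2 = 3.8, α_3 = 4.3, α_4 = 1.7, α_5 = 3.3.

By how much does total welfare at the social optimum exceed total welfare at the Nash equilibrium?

344.22

University i's FOC: ∂u_i/∂g_i = α_i − g_i = 0, so g_i* = α_i.
NE contributions = (1.5, 3.8, 4.3, 1.7, 3.3); G = 14.6.
W^NE = (Σα)·G − ½Σα_i² = 14.6² − ½·48.96 = 188.68.
Planner sets g_i = Σα_j = 14.6 for every i, so G^SO = 5·14.6 = 73.
W^SO = (Σα)·G^SO − ½·5·(Σα)² = (5/2)·14.6² = 532.9.
Deadweight loss = W^SO − W^NE = 344.22.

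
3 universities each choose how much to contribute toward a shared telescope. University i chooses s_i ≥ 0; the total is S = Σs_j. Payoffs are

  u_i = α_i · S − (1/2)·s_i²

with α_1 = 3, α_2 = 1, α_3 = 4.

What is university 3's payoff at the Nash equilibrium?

24

University i's FOC: ∂u_i/∂s_i = α_i − s_i = 0, so s_i* = α_i.
NE contributions = (3, 1, 4); S = 8.
u_3 = α_3·S − ½·(s_3)² = 4·8 − ½·4² = 24.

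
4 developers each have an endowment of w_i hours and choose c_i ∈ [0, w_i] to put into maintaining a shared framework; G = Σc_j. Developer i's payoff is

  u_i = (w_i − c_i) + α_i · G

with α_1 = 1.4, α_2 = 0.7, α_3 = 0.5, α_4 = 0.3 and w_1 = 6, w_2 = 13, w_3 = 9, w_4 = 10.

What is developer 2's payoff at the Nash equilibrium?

∂u_i/∂c_i = α_i − 1, so developer i contributes w_i if α_i > 1, else 0.
α_i > 1 for i ∈ {1}; NE contributions (6, 0, 0, 0), G = 6.
u_2 = (13 − 0) + 0.7·6 = 17.2.

17.2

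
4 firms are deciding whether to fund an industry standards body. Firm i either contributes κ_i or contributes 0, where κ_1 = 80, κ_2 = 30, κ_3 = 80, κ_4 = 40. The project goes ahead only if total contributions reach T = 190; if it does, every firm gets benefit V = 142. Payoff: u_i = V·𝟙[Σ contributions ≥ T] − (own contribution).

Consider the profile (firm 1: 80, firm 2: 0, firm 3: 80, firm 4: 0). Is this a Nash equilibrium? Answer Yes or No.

No

Total = 160 < 190: not provided.
Firm 1 (pledges 80, payoff -80): dropping to 0 → total 80, payoff 0. Profitable deviation.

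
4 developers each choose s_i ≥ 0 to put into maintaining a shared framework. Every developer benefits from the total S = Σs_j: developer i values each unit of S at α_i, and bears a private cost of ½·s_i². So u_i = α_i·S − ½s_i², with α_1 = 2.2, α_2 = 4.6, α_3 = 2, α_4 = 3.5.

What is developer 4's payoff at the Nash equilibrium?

Developer i's FOC: ∂u_i/∂s_i = α_i − s_i = 0, so s_i* = α_i.
NE contributions = (2.2, 4.6, 2, 3.5); S = 12.3.
u_4 = α_4·S − ½·(s_4)² = 3.5·12.3 − ½·3.5² = 36.925.

36.925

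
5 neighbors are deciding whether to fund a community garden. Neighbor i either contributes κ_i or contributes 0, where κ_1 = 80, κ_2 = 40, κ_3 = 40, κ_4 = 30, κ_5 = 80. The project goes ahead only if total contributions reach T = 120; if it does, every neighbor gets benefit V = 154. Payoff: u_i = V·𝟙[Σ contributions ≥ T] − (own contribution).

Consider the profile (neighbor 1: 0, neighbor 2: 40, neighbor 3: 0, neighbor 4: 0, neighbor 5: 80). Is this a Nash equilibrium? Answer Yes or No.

Yes

Total = 120 ≥ 120: provided.
Neighbor 1 (pledges 0, payoff 154): pledging 80 → total 200, payoff 74. No gain.
Neighbor 2 (pledges 40, payoff 114): dropping to 0 → total 80, payoff 0. No gain.
Neighbor 3 (pledges 0, payoff 154): pledging 40 → total 160, payoff 114. No gain.
Neighbor 4 (pledges 0, payoff 154): pledging 30 → total 150, payoff 124. No gain.
Neighbor 5 (pledges 80, payoff 74): dropping to 0 → total 40, payoff 0. No gain.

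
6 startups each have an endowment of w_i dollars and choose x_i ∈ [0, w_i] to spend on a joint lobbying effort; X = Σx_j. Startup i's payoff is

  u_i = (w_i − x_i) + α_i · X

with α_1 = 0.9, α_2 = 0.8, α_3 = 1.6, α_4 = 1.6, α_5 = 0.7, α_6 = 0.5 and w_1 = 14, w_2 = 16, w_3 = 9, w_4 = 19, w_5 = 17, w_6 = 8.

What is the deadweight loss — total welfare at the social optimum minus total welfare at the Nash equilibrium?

∂u_i/∂x_i = α_i − 1, so startup i contributes w_i if α_i > 1, else 0.
α_i > 1 for i ∈ {3, 4}; NE contributions (0, 0, 9, 19, 0, 0), X = 28.
W^NE = Σw_i − X^NE + (Σα_i)·X^NE = 83 + 5.1·28 = 225.8.
Planner: ∂(Σu_j)/∂x_i = Σα_j − 1 = 5.1 > 0, so everyone contributes w_i; X^SO = 83, W^SO = 83 + 5.1·83 = 506.3.
Deadweight loss = 280.5.

280.5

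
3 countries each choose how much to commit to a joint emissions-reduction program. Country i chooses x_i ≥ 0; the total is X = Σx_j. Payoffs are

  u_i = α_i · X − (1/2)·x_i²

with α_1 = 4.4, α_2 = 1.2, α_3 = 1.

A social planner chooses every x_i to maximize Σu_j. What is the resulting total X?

19.8

Planner FOC: ∂(Σu_j)/∂x_i = (Σα_j) − x_i = 0, so x_i^SO = Σα_j = 6.6 for every i; X^SO = 19.8.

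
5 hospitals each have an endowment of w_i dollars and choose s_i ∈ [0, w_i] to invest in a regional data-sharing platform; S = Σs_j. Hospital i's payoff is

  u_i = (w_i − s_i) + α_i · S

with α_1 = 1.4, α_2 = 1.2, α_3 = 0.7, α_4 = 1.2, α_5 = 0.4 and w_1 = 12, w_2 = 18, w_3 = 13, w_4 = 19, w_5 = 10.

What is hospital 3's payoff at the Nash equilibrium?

47.3

∂u_i/∂s_i = α_i − 1, so hospital i contributes w_i if α_i > 1, else 0.
α_i > 1 for i ∈ {1, 2, 4}; NE contributions (12, 18, 0, 19, 0), S = 49.
u_3 = (13 − 0) + 0.7·49 = 47.3.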